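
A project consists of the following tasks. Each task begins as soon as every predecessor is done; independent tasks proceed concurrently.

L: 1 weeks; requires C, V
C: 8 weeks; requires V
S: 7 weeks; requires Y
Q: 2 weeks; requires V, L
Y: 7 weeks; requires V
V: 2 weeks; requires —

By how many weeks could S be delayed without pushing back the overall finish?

Critical path: V→Y→S = 2+7+7 = 16, so the finish is 16 weeks.
S finishes as early as 16 and must finish by 16.
Slack of S = 9 − 9 = 0 weeks.

0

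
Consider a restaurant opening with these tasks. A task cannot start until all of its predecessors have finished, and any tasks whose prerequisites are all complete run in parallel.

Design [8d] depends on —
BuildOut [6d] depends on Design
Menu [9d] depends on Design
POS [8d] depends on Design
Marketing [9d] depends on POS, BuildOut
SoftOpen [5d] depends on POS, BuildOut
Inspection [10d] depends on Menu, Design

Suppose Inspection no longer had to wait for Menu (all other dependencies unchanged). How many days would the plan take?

With the dependency in place, Design→Menu→Inspection = 8+9+10 = 27 sets the finish at 27 days.
Without Menu→Inspection, Inspection's earliest start moves from 17 to 8.
After: Design→POS→Marketing = 8+8+9 = 25 → 25 days.

25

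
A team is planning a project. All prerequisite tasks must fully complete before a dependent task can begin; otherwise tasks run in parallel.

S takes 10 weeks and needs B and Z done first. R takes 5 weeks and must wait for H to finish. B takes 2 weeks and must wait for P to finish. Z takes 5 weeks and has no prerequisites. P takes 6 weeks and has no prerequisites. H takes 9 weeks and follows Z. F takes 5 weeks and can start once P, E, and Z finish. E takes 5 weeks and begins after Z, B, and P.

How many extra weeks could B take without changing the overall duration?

1

The longest chain is Z→H→R = 5+9+5 = 19; overall finish 19 weeks.
The longest chain containing B totals 18 weeks.
So B can slip 9 − 8 = 1 week.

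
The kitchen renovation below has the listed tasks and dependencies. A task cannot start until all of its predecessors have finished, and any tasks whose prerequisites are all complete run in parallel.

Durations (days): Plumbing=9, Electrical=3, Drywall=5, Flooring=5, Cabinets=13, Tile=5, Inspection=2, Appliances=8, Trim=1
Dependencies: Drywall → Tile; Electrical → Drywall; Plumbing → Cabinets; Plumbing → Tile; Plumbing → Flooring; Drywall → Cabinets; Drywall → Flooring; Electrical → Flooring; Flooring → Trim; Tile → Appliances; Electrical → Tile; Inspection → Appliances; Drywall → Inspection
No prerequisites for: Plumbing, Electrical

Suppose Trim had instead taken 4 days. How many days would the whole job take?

22

Critical path before the change: Plumbing→Cabinets = 9+13 = 22 giving 22 days.
Trim has 7 days of float (longest path through it is 15).
The critical path is still Plumbing→Cabinets; finish is now 22 days.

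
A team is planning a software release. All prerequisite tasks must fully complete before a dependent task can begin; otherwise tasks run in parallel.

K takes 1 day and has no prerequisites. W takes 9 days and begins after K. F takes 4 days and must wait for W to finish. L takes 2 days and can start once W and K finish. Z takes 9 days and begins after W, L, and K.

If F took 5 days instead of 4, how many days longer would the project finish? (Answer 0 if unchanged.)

0

As given, the longest chain is K→W→L→Z = 1+9+2+9 = 21, so the finish is 21 days.
F has 7 days of float (longest path through it is 14).
No other chain overtakes it, so the finish is 21 days.
Change in finish: 21 − 21 = +0 days.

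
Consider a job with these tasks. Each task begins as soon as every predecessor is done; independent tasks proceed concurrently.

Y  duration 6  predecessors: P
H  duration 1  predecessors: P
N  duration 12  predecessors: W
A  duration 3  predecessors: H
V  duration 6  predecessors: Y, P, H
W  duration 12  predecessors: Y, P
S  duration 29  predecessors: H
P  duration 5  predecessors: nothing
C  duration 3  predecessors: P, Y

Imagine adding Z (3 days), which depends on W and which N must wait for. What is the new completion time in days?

38

Originally the job takes 35 days.
With Z inserted, N now waits for max(W, Z).
New critical path: P→Y→W→Z→N = 5+6+12+3+12 = 38 ⇒ 38 days.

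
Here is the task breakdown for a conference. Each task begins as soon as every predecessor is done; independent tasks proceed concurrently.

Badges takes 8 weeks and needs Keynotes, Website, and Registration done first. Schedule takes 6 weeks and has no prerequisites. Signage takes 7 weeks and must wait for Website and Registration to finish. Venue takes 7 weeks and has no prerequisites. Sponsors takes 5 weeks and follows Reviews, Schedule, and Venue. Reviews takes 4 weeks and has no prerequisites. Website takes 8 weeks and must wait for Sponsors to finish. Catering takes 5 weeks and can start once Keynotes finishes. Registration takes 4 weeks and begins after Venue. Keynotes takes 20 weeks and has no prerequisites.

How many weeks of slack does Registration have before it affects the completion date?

The longest chain is Venue→Sponsors→Website→Badges = 7+5+8+8 = 28; overall finish 28 weeks.
Longest path through Registration: 19 weeks (earliest finish 11, latest finish 20).
So Registration can slip 20 − 11 = 9 weeks.

9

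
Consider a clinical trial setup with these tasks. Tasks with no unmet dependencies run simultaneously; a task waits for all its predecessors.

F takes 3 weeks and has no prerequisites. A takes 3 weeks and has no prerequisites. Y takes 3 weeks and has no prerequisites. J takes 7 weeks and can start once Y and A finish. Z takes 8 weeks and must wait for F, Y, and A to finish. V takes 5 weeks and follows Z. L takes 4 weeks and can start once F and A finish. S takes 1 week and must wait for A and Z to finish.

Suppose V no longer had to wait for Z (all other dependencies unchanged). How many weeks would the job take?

Original critical path: F→Z→V = 3+8+5 = 16 ⇒ 16 weeks.
Without Z→V, V's earliest start moves from 11 to 0.
After: F→Z→S = 3+8+1 = 12 → 12 weeks.

12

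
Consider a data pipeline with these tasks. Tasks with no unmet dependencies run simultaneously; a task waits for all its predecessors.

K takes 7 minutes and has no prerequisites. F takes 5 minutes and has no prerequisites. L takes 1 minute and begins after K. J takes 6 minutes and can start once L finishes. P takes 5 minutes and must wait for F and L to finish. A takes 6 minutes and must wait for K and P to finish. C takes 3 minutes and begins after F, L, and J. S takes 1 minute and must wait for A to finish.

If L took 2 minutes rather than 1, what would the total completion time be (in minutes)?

21

Baseline: K→L→P→A→S = 7+1+5+6+1 = 20 → 20 minutes.
L lies on that path, so at 2 minutes the path becomes 21 minutes.
No other chain overtakes it, so the finish is 21 minutes.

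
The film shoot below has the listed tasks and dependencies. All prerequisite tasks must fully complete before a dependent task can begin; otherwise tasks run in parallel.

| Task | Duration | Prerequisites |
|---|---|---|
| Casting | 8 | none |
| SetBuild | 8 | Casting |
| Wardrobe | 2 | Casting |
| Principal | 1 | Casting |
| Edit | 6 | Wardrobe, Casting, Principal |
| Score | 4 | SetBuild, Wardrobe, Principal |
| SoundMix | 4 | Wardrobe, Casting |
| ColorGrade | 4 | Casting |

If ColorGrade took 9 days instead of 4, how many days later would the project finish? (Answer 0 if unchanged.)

Baseline: Casting→SetBuild→Score = 8+8+4 = 20 → 20 days.
ColorGrade is off the critical path — its longest chain is 12 days, giving 8 of slack.
The critical path is still Casting→SetBuild→Score; finish is now 20 days.
Change in finish: 20 − 20 = +0 days.

0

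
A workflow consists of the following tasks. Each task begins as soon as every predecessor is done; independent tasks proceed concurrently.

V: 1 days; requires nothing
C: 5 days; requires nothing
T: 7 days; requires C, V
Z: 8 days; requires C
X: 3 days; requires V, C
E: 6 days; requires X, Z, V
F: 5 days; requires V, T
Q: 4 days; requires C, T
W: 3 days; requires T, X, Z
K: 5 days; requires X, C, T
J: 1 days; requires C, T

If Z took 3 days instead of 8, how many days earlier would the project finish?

2

The binding path is C→Z→E = 5+8+6 = 19; finish at 19 days.
Z is on the critical path; changing it to 3 makes that path 14 days.
Now C→T→F = 5+7+5 = 17 is longest, so the finish becomes 17 days.
Change in finish: 17 − 19 = -2 days.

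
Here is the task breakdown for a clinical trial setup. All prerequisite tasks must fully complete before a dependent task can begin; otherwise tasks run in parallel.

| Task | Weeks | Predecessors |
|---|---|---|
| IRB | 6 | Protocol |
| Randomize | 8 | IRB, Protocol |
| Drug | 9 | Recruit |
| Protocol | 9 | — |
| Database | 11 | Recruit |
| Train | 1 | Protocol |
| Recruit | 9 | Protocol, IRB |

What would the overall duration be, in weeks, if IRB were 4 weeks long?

The binding path is Protocol→IRB→Recruit→Database = 9+6+9+11 = 35; finish at 35 weeks.
IRB lies on that path, so at 4 weeks the path becomes 33 weeks.
No other chain overtakes it, so the finish is 33 weeks.

33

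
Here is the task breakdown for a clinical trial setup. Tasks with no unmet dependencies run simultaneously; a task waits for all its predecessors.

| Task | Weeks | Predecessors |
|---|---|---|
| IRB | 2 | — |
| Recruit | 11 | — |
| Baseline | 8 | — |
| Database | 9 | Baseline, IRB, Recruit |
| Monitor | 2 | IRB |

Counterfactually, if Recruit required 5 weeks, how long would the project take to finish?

17

As given, the longest chain is Recruit→Database = 11+9 = 20, so the finish is 20 weeks.
Since Recruit is critical, the -6 change carries straight to that chain (now 14 weeks).
Now Baseline→Database = 8+9 = 17 is longest, so the finish becomes 17 weeks.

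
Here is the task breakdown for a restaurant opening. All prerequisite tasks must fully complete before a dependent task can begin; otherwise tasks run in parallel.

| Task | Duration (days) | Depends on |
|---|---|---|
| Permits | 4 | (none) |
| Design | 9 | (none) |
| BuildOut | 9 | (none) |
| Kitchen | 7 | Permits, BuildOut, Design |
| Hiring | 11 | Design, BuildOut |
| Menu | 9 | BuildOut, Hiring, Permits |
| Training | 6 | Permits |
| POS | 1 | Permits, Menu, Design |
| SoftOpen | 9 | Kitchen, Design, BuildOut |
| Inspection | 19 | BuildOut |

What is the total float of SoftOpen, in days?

The longest chain is Design→Hiring→Menu→POS = 9+11+9+1 = 30; overall finish 30 days.
The longest chain containing SoftOpen totals 25 days.
So SoftOpen can slip 30 − 25 = 5 days.

5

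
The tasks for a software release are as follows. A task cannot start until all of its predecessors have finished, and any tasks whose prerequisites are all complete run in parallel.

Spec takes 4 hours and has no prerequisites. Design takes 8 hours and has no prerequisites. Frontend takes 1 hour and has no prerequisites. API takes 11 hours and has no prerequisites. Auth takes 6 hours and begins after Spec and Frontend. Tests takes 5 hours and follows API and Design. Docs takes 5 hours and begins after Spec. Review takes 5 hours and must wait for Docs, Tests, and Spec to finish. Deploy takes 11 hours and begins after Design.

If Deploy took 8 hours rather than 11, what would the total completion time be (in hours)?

The binding path is API→Tests→Review = 11+5+5 = 21; finish at 21 hours.
Deploy is off the critical path — its longest chain is 19 hours, giving 2 of slack.
The critical path is still API→Tests→Review; finish is now 21 hours.

21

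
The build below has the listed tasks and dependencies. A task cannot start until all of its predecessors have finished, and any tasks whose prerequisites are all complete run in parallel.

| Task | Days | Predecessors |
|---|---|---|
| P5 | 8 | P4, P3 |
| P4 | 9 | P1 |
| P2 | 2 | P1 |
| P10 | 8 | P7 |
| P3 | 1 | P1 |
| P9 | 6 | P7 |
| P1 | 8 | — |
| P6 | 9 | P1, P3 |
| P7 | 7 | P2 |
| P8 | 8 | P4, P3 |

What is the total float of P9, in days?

2

The longest chain is P1→P2→P7→P10 = 8+2+7+8 = 25; overall finish 25 days.
Longest path through P9: 23 days (earliest finish 23, latest finish 25).
So P9 can slip 25 − 23 = 2 days.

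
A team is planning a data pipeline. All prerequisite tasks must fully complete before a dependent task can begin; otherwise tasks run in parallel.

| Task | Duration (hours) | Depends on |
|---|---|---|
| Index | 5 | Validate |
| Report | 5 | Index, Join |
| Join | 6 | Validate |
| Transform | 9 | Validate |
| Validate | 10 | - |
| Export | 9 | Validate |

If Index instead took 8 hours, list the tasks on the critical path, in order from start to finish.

Validate, Index, Report

The binding path is Validate→Join→Report = 10+6+5 = 21; finish at 21 hours.
The longest path through Index is only 20 hours, so Index has float 1.
The binding chain switches to Validate→Index→Report = 10+8+5 = 23; finish 23 hours.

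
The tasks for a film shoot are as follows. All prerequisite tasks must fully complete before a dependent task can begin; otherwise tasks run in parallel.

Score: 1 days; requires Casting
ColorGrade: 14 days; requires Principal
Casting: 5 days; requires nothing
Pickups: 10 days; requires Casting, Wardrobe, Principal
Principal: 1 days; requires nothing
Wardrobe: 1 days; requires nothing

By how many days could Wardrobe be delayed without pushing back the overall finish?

4

Casting→Pickups = 5+10 = 15 sets the makespan at 15 days.
Longest path through Wardrobe: 11 days (earliest finish 1, latest finish 5).
Float = 15 − 11 = 4.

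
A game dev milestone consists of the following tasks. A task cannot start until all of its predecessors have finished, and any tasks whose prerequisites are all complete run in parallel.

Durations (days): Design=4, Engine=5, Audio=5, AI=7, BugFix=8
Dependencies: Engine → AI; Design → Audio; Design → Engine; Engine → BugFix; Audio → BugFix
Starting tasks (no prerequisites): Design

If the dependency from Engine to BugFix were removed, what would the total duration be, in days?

17

Before: longest chain Design→Engine→BugFix = 4+5+8 = 17, finish 17.
Dropping Engine→BugFix doesn't change BugFix's earliest start (9); another predecessor still binds.
The longest chain is now Design→Audio→BugFix = 4+5+8 = 17, so the game dev milestone takes 17 days.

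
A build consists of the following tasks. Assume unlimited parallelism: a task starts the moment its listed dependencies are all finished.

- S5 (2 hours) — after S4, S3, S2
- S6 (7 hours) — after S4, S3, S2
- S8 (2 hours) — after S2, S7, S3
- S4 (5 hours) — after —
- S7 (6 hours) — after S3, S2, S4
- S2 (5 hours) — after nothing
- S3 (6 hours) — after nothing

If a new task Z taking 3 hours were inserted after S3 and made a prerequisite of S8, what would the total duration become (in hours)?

Originally the project takes 14 hours.
With Z inserted, S8 now waits for max(S2, S7, S3, Z).
New critical path: S3→S7→S8 = 6+6+2 = 14 ⇒ 14 hours.

14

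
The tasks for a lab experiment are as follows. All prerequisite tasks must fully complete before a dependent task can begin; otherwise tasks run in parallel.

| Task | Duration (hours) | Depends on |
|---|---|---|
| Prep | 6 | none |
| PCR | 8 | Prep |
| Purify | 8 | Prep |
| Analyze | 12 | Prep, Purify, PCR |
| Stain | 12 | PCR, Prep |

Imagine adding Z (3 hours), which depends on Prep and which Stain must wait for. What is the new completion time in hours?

Originally the job takes 26 hours.
With Z inserted, Stain now waits for max(PCR, Prep, Z).
New critical path: Prep→PCR→Analyze = 6+8+12 = 26 ⇒ 26 hours.

26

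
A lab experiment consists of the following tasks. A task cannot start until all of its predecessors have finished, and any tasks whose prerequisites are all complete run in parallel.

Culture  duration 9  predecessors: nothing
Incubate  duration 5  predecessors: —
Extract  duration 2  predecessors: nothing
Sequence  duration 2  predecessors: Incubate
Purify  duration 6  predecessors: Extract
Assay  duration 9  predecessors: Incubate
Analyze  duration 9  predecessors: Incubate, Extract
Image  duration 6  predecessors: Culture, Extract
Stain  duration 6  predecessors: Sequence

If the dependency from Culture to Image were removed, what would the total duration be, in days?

With the dependency in place, Culture→Image = 9+6 = 15 sets the finish at 15 days.
Without Culture→Image, Image's earliest start moves from 9 to 2.
After: Incubate→Assay = 5+9 = 14 → 14 days.

14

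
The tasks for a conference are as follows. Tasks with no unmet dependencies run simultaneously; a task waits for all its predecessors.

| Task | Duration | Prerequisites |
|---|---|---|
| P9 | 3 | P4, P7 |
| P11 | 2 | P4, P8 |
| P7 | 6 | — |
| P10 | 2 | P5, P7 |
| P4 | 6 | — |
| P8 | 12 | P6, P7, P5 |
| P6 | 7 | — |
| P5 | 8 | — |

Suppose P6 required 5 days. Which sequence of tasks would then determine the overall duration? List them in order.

As given, the longest chain is P5→P8→P11 = 8+12+2 = 22, so the finish is 22 days.
The longest path through P6 is only 21 days, so P6 has float 1.
That remains the longest chain; total 22 days.

P5, P8, P11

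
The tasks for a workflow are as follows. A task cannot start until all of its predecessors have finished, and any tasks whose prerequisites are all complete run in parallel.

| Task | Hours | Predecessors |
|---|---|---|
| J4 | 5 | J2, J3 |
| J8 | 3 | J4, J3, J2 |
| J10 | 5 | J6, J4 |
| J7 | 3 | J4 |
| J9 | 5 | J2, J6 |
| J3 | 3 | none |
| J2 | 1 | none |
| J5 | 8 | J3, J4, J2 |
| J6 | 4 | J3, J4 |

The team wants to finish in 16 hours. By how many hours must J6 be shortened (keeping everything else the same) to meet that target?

Current finish: 17 hours; target: 16.
J6 is on every critical path, so each hour cut from J6 cuts the finish by one (this holds down to a finish of 16).
Need 17 − 16 = 1 hour off J6 → J6 becomes 3 hours, finish becomes 16.

1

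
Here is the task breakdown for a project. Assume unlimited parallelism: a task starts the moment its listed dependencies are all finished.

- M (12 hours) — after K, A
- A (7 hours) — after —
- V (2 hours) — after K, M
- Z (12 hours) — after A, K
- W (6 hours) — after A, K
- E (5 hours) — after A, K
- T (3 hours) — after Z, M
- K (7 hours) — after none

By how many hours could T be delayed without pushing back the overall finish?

Critical path: K→Z→T = 7+12+3 = 22, so the finish is 22 hours.
Longest path through T: 22 hours (earliest finish 22, latest finish 22).
So T can slip 22 − 22 = 0 hours.

0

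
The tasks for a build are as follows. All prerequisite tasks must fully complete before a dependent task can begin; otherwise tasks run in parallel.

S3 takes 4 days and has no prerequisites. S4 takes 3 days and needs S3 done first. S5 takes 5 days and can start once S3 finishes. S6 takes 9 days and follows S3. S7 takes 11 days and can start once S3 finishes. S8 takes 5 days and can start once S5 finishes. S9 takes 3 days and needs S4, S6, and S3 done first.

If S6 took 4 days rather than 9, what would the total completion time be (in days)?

15

Critical path before the change: S3→S6→S9 = 4+9+3 = 16 giving 16 days.
S6 lies on that path, so at 4 days the path becomes 11 days.
New critical path: S3→S7 = 4+11 = 15 ⇒ 15 days.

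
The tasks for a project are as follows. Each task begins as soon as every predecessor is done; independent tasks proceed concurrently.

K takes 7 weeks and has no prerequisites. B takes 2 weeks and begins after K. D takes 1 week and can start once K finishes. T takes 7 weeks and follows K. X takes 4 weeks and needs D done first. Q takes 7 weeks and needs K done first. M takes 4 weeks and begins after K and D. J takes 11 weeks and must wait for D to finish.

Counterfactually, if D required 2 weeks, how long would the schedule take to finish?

20

Critical path before the change: K→D→J = 7+1+11 = 19 giving 19 weeks.
D lies on that path, so at 2 weeks the path becomes 20 weeks.
The critical path is still K→D→J; finish is now 20 weeks.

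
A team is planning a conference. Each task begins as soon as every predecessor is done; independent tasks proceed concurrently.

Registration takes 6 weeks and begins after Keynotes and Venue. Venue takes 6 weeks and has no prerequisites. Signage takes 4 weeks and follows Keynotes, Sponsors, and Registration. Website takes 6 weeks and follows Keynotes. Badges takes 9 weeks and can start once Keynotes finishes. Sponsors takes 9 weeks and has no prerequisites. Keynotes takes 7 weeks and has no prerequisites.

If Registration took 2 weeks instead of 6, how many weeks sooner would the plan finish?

1

Actual critical path: Keynotes→Registration→Signage = 7+6+4 = 17 ⇒ 17 weeks.
Registration is on the critical path; changing it to 2 makes that path 13 weeks.
New critical path: Keynotes→Badges = 7+9 = 16 ⇒ 16 weeks.
Change in finish: 16 − 17 = -1 weeks.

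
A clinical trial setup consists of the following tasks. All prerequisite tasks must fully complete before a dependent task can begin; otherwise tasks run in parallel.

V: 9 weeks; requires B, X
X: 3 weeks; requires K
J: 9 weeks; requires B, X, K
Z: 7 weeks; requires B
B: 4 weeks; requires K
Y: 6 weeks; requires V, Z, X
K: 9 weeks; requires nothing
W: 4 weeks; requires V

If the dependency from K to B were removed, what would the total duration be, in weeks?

Before: longest chain K→B→V→Y = 9+4+9+6 = 28, finish 28.
Without K→B, B's earliest start moves from 9 to 0.
After: K→X→V→Y = 9+3+9+6 = 27 → 27 weeks.

27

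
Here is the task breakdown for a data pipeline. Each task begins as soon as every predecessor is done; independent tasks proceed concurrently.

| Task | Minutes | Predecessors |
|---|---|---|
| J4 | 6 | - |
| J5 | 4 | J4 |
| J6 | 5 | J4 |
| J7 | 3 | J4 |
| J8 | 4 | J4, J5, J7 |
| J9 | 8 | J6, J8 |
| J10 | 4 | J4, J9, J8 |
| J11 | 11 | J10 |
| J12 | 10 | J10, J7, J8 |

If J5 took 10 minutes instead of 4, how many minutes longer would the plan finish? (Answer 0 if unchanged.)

6

The binding path is J4→J5→J8→J9→J10→J11 = 6+4+4+8+4+11 = 37; finish at 37 minutes.
J5 lies on that path, so at 10 minutes the path becomes 43 minutes.
That remains the longest chain; total 43 minutes.
Change in finish: 43 − 37 = +6 minutes.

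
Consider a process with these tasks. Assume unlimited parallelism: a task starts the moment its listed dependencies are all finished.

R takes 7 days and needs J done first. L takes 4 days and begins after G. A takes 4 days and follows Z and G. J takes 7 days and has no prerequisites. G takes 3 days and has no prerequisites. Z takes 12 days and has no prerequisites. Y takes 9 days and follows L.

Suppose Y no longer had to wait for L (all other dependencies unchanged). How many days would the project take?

With the dependency in place, Z→A = 12+4 = 16 sets the finish at 16 days.
Without L→Y, Y's earliest start moves from 7 to 0.
The longest chain is now Z→A = 12+4 = 16, so the project takes 16 days.

16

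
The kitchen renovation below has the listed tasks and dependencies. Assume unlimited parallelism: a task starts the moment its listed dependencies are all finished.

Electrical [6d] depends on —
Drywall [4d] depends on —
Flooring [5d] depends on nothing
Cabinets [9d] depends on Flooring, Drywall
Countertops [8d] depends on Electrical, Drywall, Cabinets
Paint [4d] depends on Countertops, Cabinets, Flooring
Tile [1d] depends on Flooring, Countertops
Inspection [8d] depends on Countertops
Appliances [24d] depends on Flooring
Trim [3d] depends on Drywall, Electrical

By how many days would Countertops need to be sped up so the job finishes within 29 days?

Current finish: 30 days; target: 29.
Countertops is on every critical path, so each day cut from Countertops cuts the finish by one (this holds down to a finish of 29).
Need 30 − 29 = 1 day off Countertops → Countertops becomes 7 days, finish becomes 29.

1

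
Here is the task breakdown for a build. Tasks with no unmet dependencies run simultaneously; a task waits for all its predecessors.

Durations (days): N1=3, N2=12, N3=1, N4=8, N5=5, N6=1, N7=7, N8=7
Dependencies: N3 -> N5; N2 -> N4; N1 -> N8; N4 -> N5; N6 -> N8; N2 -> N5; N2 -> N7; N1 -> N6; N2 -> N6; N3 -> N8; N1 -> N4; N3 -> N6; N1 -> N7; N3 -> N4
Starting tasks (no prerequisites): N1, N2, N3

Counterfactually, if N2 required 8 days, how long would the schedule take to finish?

21

As given, the longest chain is N2→N4→N5 = 12+8+5 = 25, so the finish is 25 days.
Since N2 is critical, the -4 change carries straight to that chain (now 21 days).
That remains the longest chain; total 21 days.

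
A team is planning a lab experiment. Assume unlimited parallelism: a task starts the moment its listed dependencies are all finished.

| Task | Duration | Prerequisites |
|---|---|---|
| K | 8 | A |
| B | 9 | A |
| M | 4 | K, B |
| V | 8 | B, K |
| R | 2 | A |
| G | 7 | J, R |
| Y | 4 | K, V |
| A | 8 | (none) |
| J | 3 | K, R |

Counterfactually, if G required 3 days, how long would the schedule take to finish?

29

Actual critical path: A→B→V→Y = 8+9+8+4 = 29 ⇒ 29 days.
G has 3 days of float (longest path through it is 26).
That remains the longest chain; total 29 days.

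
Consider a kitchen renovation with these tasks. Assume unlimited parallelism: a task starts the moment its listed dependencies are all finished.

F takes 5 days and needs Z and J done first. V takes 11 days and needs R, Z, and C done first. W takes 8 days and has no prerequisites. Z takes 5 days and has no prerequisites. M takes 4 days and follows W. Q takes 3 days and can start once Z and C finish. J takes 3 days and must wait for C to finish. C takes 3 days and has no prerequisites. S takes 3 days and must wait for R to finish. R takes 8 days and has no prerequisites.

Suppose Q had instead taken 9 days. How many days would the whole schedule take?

19

Critical path before the change: R→V = 8+11 = 19 giving 19 days.
Q has 11 days of float (longest path through it is 8).
That remains the longest chain; total 19 days.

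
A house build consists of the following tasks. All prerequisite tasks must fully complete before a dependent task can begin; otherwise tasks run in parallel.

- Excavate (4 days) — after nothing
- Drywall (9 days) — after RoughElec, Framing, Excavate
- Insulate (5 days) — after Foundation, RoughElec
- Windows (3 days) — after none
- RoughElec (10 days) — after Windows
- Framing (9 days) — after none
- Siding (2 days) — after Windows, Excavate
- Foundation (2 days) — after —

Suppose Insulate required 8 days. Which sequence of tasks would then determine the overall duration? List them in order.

Baseline: Windows→RoughElec→Drywall = 3+10+9 = 22 → 22 days.
Insulate has 4 days of float (longest path through it is 18).
That remains the longest chain; total 22 days.

Windows, RoughElec, Drywall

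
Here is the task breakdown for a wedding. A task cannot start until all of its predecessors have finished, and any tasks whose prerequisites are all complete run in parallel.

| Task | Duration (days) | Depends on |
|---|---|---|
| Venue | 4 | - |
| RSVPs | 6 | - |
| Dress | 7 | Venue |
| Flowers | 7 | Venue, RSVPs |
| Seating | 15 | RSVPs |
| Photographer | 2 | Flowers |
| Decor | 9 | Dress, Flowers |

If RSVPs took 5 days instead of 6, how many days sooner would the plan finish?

1

As given, the longest chain is RSVPs→Flowers→Decor = 6+7+9 = 22, so the finish is 22 days.
RSVPs is on the critical path; changing it to 5 makes that path 21 days.
That remains the longest chain; total 21 days.
Change in finish: 21 − 22 = -1 days.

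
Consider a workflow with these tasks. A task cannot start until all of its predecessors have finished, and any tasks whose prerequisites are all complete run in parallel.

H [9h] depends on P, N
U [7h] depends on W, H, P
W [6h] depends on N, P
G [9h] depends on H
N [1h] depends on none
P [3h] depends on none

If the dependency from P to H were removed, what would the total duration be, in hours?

Before: longest chain P→H→G = 3+9+9 = 21, finish 21.
Without P→H, H's earliest start moves from 3 to 1.
New critical path: N→H→G = 1+9+9 = 19 ⇒ 19 hours.

19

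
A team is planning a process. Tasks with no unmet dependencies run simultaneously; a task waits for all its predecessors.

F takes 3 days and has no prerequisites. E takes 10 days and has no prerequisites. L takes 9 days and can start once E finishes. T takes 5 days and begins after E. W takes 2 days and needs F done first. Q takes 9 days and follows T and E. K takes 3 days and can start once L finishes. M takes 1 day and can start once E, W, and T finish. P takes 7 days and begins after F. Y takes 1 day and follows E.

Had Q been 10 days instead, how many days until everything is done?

The binding path is E→T→Q = 10+5+9 = 24; finish at 24 days.
Q lies on that path, so at 10 days the path becomes 25 days.
The critical path is still E→T→Q; finish is now 25 days.

25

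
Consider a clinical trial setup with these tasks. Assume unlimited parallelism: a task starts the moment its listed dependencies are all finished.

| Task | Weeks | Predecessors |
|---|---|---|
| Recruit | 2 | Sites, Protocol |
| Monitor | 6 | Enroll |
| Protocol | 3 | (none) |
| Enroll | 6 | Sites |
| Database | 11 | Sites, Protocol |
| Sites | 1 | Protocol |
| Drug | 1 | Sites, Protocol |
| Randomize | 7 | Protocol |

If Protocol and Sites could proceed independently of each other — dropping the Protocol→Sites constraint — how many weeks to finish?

Original critical path: Protocol→Sites→Enroll→Monitor = 3+1+6+6 = 16 ⇒ 16 weeks.
Without Protocol→Sites, Sites's earliest start moves from 3 to 0.
The longest chain is now Protocol→Database = 3+11 = 14, so the project takes 14 weeks.

14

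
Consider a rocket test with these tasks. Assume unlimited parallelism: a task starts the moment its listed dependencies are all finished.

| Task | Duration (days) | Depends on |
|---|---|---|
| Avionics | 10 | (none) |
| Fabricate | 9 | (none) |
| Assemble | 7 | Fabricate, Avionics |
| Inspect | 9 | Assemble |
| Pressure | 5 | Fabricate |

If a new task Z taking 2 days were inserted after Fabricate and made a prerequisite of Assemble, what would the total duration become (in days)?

Originally the job takes 26 days.
With Z inserted, Assemble now waits for max(Fabricate, Avionics, Z).
New critical path: Fabricate→Z→Assemble→Inspect = 9+2+7+9 = 27 ⇒ 27 days.

27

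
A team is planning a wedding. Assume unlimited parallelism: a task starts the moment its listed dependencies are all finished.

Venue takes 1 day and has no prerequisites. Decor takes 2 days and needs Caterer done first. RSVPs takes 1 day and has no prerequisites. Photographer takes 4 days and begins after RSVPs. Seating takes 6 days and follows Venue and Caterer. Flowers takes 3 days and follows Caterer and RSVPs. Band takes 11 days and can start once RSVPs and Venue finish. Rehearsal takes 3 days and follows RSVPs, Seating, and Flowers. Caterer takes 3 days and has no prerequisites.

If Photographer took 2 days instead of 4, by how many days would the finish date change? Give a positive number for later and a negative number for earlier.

As given, the longest chain is Venue→Band = 1+11 = 12, so the finish is 12 days.
The longest path through Photographer is only 5 days, so Photographer has float 7.
That remains the longest chain; total 12 days.
Change in finish: 12 − 12 = +0 days.

0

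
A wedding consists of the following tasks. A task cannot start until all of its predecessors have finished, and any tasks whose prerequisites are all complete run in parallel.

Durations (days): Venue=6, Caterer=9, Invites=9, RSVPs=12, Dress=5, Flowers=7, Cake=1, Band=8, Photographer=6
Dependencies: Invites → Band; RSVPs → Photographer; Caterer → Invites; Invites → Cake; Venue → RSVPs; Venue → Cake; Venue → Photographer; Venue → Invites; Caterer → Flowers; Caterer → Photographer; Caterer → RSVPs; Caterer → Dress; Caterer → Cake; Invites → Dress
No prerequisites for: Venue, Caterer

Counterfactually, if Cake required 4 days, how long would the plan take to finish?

27

Actual critical path: Caterer→RSVPs→Photographer = 9+12+6 = 27 ⇒ 27 days.
Cake has 8 days of float (longest path through it is 19).
No other chain overtakes it, so the finish is 27 days.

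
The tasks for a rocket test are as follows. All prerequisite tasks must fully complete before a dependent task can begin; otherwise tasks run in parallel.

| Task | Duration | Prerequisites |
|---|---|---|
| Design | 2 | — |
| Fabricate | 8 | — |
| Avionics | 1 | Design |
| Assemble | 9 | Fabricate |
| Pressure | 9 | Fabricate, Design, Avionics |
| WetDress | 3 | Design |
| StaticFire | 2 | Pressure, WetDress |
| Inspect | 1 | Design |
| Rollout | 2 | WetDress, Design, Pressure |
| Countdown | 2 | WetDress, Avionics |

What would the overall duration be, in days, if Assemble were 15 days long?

Actual critical path: Fabricate→Pressure→StaticFire = 8+9+2 = 19 ⇒ 19 days.
Assemble is off the critical path — its longest chain is 17 days, giving 2 of slack.
New critical path: Fabricate→Assemble = 8+15 = 23 ⇒ 23 days.

23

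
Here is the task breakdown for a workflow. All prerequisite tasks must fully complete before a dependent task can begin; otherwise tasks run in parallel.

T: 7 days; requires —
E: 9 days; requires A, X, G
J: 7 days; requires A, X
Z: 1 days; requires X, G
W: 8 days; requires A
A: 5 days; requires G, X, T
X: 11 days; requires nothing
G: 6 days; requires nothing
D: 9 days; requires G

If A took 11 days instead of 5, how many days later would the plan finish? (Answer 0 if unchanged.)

6

Actual critical path: X→A→E = 11+5+9 = 25 ⇒ 25 days.
A is on the critical path; changing it to 11 makes that path 31 days.
No other chain overtakes it, so the finish is 31 days.
Change in finish: 31 − 25 = +6 days.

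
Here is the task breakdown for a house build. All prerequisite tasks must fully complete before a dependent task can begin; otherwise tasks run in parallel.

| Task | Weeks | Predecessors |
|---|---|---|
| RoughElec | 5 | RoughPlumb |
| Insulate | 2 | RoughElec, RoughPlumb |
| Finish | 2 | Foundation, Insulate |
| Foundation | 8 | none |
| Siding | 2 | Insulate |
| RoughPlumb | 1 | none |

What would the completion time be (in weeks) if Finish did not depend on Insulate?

10

Before: longest chain Foundation→Finish = 8+2 = 10, finish 10.
Dropping Insulate→Finish doesn't change Finish's earliest start (8); another predecessor still binds.
After: Foundation→Finish = 8+2 = 10 → 10 weeks.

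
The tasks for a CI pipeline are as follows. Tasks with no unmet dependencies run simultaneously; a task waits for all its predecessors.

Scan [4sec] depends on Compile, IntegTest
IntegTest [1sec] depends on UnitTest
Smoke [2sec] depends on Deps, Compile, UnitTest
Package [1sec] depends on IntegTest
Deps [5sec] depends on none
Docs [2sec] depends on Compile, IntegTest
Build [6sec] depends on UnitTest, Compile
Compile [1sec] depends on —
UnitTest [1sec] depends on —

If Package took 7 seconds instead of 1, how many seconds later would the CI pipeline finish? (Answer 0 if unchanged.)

2

As given, the longest chain is Deps→Smoke = 5+2 = 7, so the finish is 7 seconds.
Package is off the critical path — its longest chain is 3 seconds, giving 4 of slack.
Now UnitTest→IntegTest→Package = 1+1+7 = 9 is longest, so the finish becomes 9 seconds.
Change in finish: 9 − 7 = +2 seconds.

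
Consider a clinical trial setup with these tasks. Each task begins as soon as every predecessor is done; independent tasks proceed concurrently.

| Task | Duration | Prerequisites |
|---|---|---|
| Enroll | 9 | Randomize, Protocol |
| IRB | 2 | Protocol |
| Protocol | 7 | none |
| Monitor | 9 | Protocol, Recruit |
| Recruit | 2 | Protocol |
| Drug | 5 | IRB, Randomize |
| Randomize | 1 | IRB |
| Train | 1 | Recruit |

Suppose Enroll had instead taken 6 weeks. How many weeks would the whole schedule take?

18

Actual critical path: Protocol→IRB→Randomize→Enroll = 7+2+1+9 = 19 ⇒ 19 weeks.
Enroll lies on that path, so at 6 weeks the path becomes 16 weeks.
New critical path: Protocol→Recruit→Monitor = 7+2+9 = 18 ⇒ 18 weeks.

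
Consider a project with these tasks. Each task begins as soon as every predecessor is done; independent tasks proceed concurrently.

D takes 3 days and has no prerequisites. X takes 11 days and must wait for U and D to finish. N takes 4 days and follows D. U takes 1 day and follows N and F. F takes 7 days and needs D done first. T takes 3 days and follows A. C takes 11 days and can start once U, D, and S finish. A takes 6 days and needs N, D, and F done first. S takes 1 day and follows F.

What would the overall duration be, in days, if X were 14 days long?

25

Baseline: D→F→U→X = 3+7+1+11 = 22 → 22 days.
X is on the critical path; changing it to 14 makes that path 25 days.
The critical path is still D→F→U→X; finish is now 25 days.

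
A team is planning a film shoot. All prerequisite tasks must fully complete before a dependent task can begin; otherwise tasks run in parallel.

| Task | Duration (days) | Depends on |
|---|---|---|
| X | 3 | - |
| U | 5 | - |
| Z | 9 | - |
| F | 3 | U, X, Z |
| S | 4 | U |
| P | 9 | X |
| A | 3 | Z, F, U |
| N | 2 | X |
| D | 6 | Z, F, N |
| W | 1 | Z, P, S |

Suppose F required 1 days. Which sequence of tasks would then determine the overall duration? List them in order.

Critical path before the change: Z→F→D = 9+3+6 = 18 giving 18 days.
F lies on that path, so at 1 day the path becomes 16 days.
The critical path is still Z→F→D; finish is now 16 days.

Z, F, D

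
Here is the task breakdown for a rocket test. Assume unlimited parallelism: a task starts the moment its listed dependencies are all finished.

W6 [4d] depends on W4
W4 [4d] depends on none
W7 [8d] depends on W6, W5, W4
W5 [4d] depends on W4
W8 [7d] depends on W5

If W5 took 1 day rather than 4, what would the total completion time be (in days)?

Baseline: W4→W5→W7 = 4+4+8 = 16 → 16 days.
Since W5 is critical, the -3 change carries straight to that chain (now 13 days).
The binding chain switches to W4→W6→W7 = 4+4+8 = 16; finish 16 days.

16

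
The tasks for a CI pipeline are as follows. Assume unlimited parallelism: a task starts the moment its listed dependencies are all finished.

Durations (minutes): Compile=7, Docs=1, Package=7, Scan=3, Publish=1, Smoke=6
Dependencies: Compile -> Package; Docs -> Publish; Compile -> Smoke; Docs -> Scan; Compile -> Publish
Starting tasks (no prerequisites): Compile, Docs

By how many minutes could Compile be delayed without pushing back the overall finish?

0

The longest chain is Compile→Package = 7+7 = 14; overall finish 14 minutes.
The longest chain containing Compile totals 14 minutes.
So Compile can slip 7 − 7 = 0 minutes.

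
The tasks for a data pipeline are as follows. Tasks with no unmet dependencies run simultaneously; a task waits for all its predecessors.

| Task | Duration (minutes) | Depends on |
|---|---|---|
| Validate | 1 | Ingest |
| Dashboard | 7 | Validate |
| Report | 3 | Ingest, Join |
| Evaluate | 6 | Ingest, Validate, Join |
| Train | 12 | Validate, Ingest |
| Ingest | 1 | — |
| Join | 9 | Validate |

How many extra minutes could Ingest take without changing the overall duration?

Critical path: Ingest→Validate→Join→Evaluate = 1+1+9+6 = 17, so the finish is 17 minutes.
Ingest finishes as early as 1 and must finish by 1.
Slack of Ingest = 0 − 0 = 0 minutes.

0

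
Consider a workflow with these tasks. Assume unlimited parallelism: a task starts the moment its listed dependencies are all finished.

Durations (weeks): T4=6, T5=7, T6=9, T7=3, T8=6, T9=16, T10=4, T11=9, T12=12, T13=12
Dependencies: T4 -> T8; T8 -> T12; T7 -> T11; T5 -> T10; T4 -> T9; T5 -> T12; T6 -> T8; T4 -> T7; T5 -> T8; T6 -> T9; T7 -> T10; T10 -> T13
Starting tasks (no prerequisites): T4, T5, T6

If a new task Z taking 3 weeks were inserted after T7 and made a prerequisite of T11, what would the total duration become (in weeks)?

27

Originally the schedule takes 27 weeks.
With Z inserted, T11 now waits for max(T7, Z).
New critical path: T6→T8→T12 = 9+6+12 = 27 ⇒ 27 weeks.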